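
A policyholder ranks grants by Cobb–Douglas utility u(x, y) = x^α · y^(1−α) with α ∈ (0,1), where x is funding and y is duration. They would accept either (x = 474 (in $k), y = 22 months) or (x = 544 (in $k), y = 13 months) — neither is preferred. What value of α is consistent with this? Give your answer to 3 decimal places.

Indifference: 474^α · 22^(1−α) = 544^α · 13^(1−α).
(474/544)^α = (13/22)^(1−α); take logs: α·ln(474/544) = (1−α)·ln(13/22), i.e. α·-0.137742 = (1−α)·-0.526093.
With A = -0.137742 and B = -0.526093: α·A = (1−α)·B, so α = B/(A+B) = -0.526093/-0.663835 ≈ 0.793.

α ≈ 0.793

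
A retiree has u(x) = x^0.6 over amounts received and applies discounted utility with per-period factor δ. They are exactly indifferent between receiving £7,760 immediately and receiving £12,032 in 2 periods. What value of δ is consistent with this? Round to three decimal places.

Indifference means u(7760) = δ^2 · u(12032), so δ^2 = u(7760)/u(12032).
With u(x) = x^0.6: δ^2 = 7760^0.6/12032^0.6 = (7760/12032)^0.6 = 0.76862.
Hence δ = (0.76862)^(1/2) = 0.87671.

δ ≈ 0.877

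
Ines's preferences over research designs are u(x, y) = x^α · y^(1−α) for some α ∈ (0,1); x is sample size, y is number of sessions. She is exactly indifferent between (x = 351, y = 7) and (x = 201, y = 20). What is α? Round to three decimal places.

The Cobb–Douglas utilities coincide, so 351^α·7^(1−α) = 201^α·20^(1−α).
Taking logs: α·ln 351 + (1−α)·ln 7 = α·ln 201 + (1−α)·ln 20, i.e. α·0.557481 = (1−α)·1.049822.
With A = 0.557481 and B = 1.049822: α·A = (1−α)·B, so α = B/(A+B) = 1.049822/1.607303 ≈ 0.653.

α ≈ 0.653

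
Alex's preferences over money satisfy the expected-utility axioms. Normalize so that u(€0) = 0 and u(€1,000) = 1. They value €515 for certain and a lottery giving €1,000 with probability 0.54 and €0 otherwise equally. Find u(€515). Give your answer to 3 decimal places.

u(€515) equals the lottery's expected utility: 0.54·1 + 0.46·0 = 0.54.

0.540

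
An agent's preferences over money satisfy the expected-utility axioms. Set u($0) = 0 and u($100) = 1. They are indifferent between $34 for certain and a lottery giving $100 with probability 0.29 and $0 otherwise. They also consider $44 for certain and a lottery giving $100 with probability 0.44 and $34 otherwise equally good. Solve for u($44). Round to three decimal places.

0.602

First, u($34) = 0.29·u($100) + 0.71·u($0) = 0.29.
Then u($44) = 0.44·u($100) + 0.56·u($34) = 0.44·1.00 + 0.56·0.29 = 0.6024.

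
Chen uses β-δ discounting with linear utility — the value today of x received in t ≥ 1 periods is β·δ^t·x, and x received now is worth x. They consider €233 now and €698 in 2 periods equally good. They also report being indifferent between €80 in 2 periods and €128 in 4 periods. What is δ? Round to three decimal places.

The second indifference involves only future payoffs, so β cancels: β·δ^2·80 = β·δ^4·128, giving δ^2 = 80/128 = 0.62500, so δ = 0.79057.

δ ≈ 0.791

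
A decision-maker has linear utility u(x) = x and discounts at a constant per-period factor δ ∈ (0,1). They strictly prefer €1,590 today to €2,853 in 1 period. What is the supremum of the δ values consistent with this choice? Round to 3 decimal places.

The preference means 1590 > δ·2853.
Dividing through by 2853 gives δ < 0.55731.

δ < 0.557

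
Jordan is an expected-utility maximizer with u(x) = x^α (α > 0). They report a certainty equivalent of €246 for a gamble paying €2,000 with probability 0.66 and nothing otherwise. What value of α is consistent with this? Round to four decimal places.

EU(lottery) = 0.66·2000^α + 0.34·0 = 0.66·2000^α.
Indifference: 246^α = 0.66·2000^α, so (246/2000)^α = 0.66.
α = ln(0.66) / ln(246/2000) = -0.4155154/-2.0955709 ≈ 0.1983.

α ≈ 0.1983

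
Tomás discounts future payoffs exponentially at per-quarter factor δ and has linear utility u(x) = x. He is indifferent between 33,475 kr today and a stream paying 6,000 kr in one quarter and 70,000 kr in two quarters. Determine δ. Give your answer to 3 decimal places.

Equating present values: 33475 = 6000δ + 70000δ².
Rearranged: 70000δ² + 6000δ − 33475 = 0.
The positive root is δ = [−6000 + √(6000² + 4·70000·33475)] / (2·70000) = (−6000 + 97000.000)/140000 ≈ 0.650.

δ ≈ 0.650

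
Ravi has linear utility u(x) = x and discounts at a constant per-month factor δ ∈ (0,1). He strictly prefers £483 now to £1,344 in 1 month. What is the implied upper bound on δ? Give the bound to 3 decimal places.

δ < 0.359

The preference means 483 > δ·1344.
So δ < 483/1344 = 0.35938.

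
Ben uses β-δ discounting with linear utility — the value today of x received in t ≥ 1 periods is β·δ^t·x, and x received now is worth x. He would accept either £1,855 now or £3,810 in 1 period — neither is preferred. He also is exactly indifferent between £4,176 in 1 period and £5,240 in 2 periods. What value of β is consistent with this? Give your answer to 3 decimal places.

β ≈ 0.611

The second indifference involves only future payoffs, so β cancels: β·δ^1·4176 = β·δ^2·5240, giving δ = 4176/5240 = 0.79695.
The first indifference: 1855 = β·δ·3810, so β = 1855/(δ·3810) = 1855/(0.79695·3810) ≈ 0.611.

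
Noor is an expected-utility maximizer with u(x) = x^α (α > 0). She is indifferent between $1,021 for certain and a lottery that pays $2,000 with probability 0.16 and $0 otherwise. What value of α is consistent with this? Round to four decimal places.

α ≈ 2.7256

The lottery's expected utility is 0.16·u(2000) + 0.84·u(0) = 0.16·2000^α (since u(0) = 0 for α > 0).
Setting u(1021) equal to that: 1021^α = 0.16·2000^α ⇒ (1021/2000)^α = 0.16.
Taking logs: α·ln(1021/2000) = ln(0.16), so α = -1.8325815 / -0.6723646 ≈ 2.7256.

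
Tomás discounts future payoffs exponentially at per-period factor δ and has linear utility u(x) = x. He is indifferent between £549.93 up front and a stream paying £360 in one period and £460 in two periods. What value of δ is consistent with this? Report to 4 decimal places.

The stream is worth 360δ + 460δ² today, so 360δ + 460δ² = 549.93.
Rearranged: 460δ² + 360δ − 549.93 = 0.
δ = (−360 + √(360² + 4·460·549.93)) / (2·460) = (−360 + √1141471.20) / 920 ≈ 0.7700.

δ ≈ 0.7700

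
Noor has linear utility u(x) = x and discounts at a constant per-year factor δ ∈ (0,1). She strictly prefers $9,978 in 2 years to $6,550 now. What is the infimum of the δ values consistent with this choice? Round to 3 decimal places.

δ > 0.810

Under u(x) = x this choice says 6550 < δ^2·9978.
So δ^2 > 6550/9978 = 0.65644; taking the square root of both positive sides preserves the inequality.
δ > 0.65644^(1/2) = 0.810.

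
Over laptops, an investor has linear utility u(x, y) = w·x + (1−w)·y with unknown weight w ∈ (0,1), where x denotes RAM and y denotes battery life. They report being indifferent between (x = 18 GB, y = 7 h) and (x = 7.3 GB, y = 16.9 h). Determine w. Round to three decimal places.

u(18,7) = u(7.3,16.9) means w·18 + (1−w)·7 = w·7.3 + (1−w)·16.9.
Rearranging, 10.7·w − 9.9·(1−w) = 0.
So w/(1−w) = 9.9/10.7 = 0.9252, giving w = 9.9/(10.7+9.9) = 0.481.

w = 0.481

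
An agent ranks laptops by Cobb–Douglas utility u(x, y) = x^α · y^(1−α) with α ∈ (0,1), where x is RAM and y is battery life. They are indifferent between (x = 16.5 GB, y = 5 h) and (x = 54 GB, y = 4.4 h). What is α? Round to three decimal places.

α ≈ 0.097

The Cobb–Douglas utilities coincide, so 16.5^α·5^(1−α) = 54^α·4.4^(1−α).
Taking logs: α·ln 16.5 + (1−α)·ln 5 = α·ln 54 + (1−α)·ln 4.4, i.e. α·-1.185624 = (1−α)·-0.127833.
With A = -1.185624 and B = -0.127833: α·A = (1−α)·B, so α = B/(A+B) = -0.127833/-1.313457 ≈ 0.097.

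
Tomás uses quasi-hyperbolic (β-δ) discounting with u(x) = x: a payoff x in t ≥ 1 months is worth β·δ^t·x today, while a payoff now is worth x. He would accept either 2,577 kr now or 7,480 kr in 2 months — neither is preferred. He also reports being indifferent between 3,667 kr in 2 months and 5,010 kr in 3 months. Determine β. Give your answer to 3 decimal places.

β ≈ 0.643

Both payoffs in the second observation are in the future, so β drops out: δ^2·3667 = δ^3·5010 ⇒ δ = 3667/5010 = 0.73194.
Substituting δ into 2577 = β·δ^2·7480: β = 2577/(4007.264) ≈ 0.643.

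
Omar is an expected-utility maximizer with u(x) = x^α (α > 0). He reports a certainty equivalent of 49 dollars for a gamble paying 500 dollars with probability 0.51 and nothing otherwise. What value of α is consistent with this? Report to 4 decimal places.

α ≈ 0.2899

Since u(0) = 0, the lottery's EU is 0.51·500^α.
Equating: 49^α = 0.51·500^α, i.e. 0.0980^α = 0.51.
α = ln(0.51) / ln(49/500) = -0.6733446/-2.3227878 ≈ 0.2899.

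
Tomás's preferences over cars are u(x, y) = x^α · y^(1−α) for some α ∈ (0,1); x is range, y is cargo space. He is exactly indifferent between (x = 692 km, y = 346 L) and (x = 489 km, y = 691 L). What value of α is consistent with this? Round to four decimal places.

Set the two utilities equal: 692^α·346^(1−α) = 489^α·691^(1−α).
Rearrange to (692/489)^α = (691/346)^(1−α) and take logs: α·0.3472235 = (1−α)·0.6917010.
Thus α·(1.0389245) = 0.6917010, so α = 0.6917010/1.0389245 ≈ 0.6658.

α ≈ 0.6658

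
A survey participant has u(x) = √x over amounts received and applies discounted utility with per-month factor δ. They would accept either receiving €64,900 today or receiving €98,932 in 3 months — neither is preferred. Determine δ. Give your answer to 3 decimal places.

δ ≈ 0.932

The payoff in 3 months is discounted by δ^3, so u(64900) = δ^3·u(98932) and δ^3 = u(64900)/u(98932).
With u(x) = √x: δ^3 = √64900/√98932 = √(64900/98932) = 0.80994.
Hence δ = (0.80994)^(1/3) = 0.93215.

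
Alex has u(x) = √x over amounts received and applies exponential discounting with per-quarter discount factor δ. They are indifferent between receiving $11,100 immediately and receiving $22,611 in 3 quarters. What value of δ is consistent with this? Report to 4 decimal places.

The payoff in 3 quarters is discounted by δ^3, so u(11100) = δ^3·u(22611) and δ^3 = u(11100)/u(22611).
Since u(x) = √x, δ^3 = √(11100/22611) = 0.70065.
Taking the cube root: δ = 0.70065^(1/3) ≈ 0.8882.

δ ≈ 0.8882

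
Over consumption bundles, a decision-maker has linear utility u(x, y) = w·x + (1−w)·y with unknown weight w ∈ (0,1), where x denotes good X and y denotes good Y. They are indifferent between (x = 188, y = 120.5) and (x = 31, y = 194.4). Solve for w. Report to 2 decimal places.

w = 0.32

Equating utilities: w·188 + (1−w)·120.5 = w·31 + (1−w)·194.4.
w·(188−31) = (1−w)·(194.4−120.5), i.e. w·157 = (1−w)·73.9.
So w/(1−w) = 73.9/157 = 0.4707, giving w = 73.9/(157+73.9) = 0.32.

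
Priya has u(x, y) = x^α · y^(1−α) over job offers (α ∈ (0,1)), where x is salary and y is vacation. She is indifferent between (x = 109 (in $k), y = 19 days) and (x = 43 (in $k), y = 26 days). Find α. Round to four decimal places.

α ≈ 0.2522

Set the two utilities equal: 109^α·19^(1−α) = 43^α·26^(1−α).
Rearrange to (109/43)^α = (26/19)^(1−α) and take logs: α·0.9301478 = (1−α)·0.3136576.
So α/(1−α) = (0.3136576)/(0.9301478) = 0.3372126, and α = 0.3372126/1.3372126 ≈ 0.2522.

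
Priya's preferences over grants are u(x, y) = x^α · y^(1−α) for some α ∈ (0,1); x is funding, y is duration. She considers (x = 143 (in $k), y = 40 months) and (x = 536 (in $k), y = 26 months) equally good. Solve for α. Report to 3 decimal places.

Set the two utilities equal: 143^α·40^(1−α) = 536^α·26^(1−α).
Taking logs: α·ln 143 + (1−α)·ln 40 = α·ln 536 + (1−α)·ln 26, i.e. α·-1.321290 = (1−α)·-0.430783.
With A = -1.321290 and B = -0.430783: α·A = (1−α)·B, so α = B/(A+B) = -0.430783/-1.752073 ≈ 0.246.

α ≈ 0.246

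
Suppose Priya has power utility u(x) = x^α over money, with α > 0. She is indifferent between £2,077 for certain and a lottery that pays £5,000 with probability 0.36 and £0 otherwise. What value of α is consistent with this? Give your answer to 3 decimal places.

EU(lottery) = 0.36·5000^α + 0.64·0 = 0.36·5000^α.
Setting u(2077) equal to that: 2077^α = 0.36·5000^α ⇒ (2077/5000)^α = 0.36.
α = ln(0.36) / ln(2077/5000) = -1.021651/-0.878513 ≈ 1.163.

α ≈ 1.163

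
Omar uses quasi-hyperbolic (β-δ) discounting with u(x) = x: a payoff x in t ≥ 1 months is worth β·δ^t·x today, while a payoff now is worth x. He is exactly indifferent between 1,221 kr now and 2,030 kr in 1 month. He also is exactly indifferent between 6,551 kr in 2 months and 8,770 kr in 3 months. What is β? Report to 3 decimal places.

β ≈ 0.805

From the later pair, β·δ^2·6551 = β·δ^3·8770; dividing through, δ = 6551/8770 = 0.74698.
Now use the now-vs-future pair: 1221 = β·δ·2030 gives β = 1221/(0.74698·2030) ≈ 0.805.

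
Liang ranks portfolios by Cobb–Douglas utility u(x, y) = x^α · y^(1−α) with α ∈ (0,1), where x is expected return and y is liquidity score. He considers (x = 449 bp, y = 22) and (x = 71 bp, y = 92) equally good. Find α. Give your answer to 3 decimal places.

The Cobb–Douglas utilities coincide, so 449^α·22^(1−α) = 71^α·92^(1−α).
Rearrange to (449/71)^α = (92/22)^(1−α) and take logs: α·1.844343 = (1−α)·1.430746.
With A = 1.844343 and B = 1.430746: α·A = (1−α)·B, so α = B/(A+B) = 1.430746/3.275089 ≈ 0.437.

α ≈ 0.437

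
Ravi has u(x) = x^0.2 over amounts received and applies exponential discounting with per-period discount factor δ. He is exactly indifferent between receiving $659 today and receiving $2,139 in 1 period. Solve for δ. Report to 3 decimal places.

δ ≈ 0.790

Indifference means u(659) = δ · u(2139), so δ = u(659)/u(2139).
With u(x) = x^0.2: δ = 659^0.2/2139^0.2 = (659/2139)^0.2 = 0.79020.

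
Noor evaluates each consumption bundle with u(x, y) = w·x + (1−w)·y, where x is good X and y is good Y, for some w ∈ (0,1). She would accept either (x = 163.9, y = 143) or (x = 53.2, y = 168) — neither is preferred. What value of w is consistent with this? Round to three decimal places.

u(163.9,143) = u(53.2,168) means w·163.9 + (1−w)·143 = w·53.2 + (1−w)·168.
Collecting terms: w·110.7 = (1−w)·25.
Hence w = 25/(110.7+25) = 25/135.7 = 0.184.

w = 0.184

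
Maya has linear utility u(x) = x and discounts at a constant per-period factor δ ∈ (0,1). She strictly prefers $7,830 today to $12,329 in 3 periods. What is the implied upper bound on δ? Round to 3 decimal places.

δ < 0.860

Under u(x) = x this choice says 7830 > δ^3·12329.
So δ^3 < 7830/12329 = 0.63509; taking the cube root of both positive sides preserves the inequality.
δ < (7830/12329)^(1/3) ≈ 0.860.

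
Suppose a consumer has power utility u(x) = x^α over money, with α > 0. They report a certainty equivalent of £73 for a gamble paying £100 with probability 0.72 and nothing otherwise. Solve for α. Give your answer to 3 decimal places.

The lottery's expected utility is 0.72·u(100) + 0.28·u(0) = 0.72·100^α (since u(0) = 0 for α > 0).
Equating: 73^α = 0.72·100^α, i.e. 0.7300^α = 0.72.
α = ln(0.72) / ln(73/100) = -0.328504/-0.314711 ≈ 1.044.

α ≈ 1.044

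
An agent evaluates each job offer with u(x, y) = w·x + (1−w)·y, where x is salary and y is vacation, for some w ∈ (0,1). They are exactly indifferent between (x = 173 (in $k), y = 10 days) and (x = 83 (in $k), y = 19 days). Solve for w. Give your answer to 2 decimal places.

u(173,10) = u(83,19) means w·173 + (1−w)·10 = w·83 + (1−w)·19.
Collecting terms: w·90 = (1−w)·9.
The marginal rate of substitution is 9/90, so w = 9/(90+9) = 0.09.

w = 0.09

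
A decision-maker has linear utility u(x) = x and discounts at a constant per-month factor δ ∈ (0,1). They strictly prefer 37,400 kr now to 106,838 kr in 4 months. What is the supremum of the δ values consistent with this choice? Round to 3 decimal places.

δ < 0.769

The preference means 37400 > δ^4·106838.
So δ^4 < 37400/106838 = 0.35006; taking the 4th root of both positive sides preserves the inequality.
δ < (37400/106838)^(1/4) ≈ 0.769.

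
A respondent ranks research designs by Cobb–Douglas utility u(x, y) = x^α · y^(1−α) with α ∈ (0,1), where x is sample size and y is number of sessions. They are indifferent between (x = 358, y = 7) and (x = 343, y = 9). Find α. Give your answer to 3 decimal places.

α ≈ 0.854

The Cobb–Douglas utilities coincide, so 358^α·7^(1−α) = 343^α·9^(1−α).
Rearrange to (358/343)^α = (9/7)^(1−α) and take logs: α·0.042803 = (1−α)·0.251314.
So α/(1−α) = (0.251314)/(0.042803) = 5.871411, and α = 5.871411/6.871411 ≈ 0.854.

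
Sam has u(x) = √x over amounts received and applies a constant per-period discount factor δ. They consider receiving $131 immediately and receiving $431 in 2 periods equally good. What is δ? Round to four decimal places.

The payoff in 2 periods is discounted by δ^2, so u(131) = δ^2·u(431) and δ^2 = u(131)/u(431).
With u(x) = √x: δ^2 = √131/√431 = √(131/431) = 0.55131.
Hence δ = (0.55131)^(1/2) = 0.742504.

δ ≈ 0.7425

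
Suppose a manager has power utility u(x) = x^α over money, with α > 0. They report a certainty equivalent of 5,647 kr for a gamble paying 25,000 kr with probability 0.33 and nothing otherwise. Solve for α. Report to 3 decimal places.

The lottery's expected utility is 0.33·u(25000) + 0.67·u(0) = 0.33·25000^α (since u(0) = 0 for α > 0).
Setting u(5647) equal to that: 5647^α = 0.33·25000^α ⇒ (5647/25000)^α = 0.33.
Taking logs: α·ln(5647/25000) = ln(0.33), so α = -1.108663 / -1.487751 ≈ 0.745.

α ≈ 0.745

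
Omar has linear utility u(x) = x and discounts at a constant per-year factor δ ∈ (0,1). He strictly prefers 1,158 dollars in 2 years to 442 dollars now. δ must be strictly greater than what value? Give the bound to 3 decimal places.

Under u(x) = x this choice says 442 < δ^2·1158.
So δ^2 > 442/1158 = 0.38169; taking the square root of both positive sides preserves the inequality.
δ > (442/1158)^(1/2) ≈ 0.618.

δ > 0.618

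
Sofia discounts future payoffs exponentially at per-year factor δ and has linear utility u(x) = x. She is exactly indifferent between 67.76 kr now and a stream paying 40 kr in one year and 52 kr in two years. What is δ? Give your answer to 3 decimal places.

δ ≈ 0.820

Equating present values: 67.76 = 40δ + 52δ².
That is, 52δ² + 40δ − 67.76 = 0, a quadratic in δ.
By the quadratic formula (taking the positive root), δ = (−40 + √15694.08) / 104 ≈ 0.820.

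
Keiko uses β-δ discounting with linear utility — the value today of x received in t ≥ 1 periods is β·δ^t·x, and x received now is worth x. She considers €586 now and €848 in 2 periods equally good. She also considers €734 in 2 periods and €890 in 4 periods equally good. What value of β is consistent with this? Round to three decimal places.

β ≈ 0.838

Both payoffs in the second observation are in the future, so β drops out: δ^2·734 = δ^4·890 ⇒ δ^2 = 734/890 = 0.82472, so δ = 0.90814.
Now use the now-vs-future pair: 586 = β·δ^2·848 gives β = 586/(0.82472·848) ≈ 0.838.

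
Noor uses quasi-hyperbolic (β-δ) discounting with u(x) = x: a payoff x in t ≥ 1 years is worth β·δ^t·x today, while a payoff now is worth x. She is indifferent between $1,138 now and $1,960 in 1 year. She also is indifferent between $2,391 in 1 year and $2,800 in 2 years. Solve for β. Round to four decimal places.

β ≈ 0.6799

Both payoffs in the second observation are in the future, so β drops out: δ^1·2391 = δ^2·2800 ⇒ δ = 2391/2800 = 0.85393.
The first indifference: 1138 = β·δ·1960, so β = 1138/(δ·1960) = 1138/(0.85393·1960) ≈ 0.6799.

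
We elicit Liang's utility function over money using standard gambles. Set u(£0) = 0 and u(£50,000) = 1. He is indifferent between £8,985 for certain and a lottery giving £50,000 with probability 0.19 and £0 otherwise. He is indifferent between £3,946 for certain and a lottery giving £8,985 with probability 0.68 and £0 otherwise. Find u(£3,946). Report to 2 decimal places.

0.13

First, u(£8,985) = 0.19·u(£50,000) + 0.81·u(£0) = 0.19.
Then u(£3,946) = 0.68·u(£8,985) + 0.32·u(£0) = 0.68·0.19 + 0.32·0.00 = 0.1292.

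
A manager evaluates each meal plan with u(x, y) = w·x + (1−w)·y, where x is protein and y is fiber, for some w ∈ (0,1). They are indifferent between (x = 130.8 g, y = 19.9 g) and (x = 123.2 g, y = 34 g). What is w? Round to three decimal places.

Equating utilities: w·130.8 + (1−w)·19.9 = w·123.2 + (1−w)·34.
Rearranging, 7.6·w − 14.1·(1−w) = 0.
Hence w = 14.1/(7.6+14.1) = 14.1/21.7 = 0.650.

w = 0.650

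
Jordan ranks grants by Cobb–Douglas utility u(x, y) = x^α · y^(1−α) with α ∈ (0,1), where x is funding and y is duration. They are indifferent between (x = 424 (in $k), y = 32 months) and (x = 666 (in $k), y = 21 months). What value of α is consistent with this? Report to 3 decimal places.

The Cobb–Douglas utilities coincide, so 424^α·32^(1−α) = 666^α·21^(1−α).
Taking logs: α·ln 424 + (1−α)·ln 32 = α·ln 666 + (1−α)·ln 21, i.e. α·-0.451556 = (1−α)·-0.421213.
Thus α·(-0.872769) = -0.421213, so α = -0.421213/-0.872769 ≈ 0.483.

α ≈ 0.483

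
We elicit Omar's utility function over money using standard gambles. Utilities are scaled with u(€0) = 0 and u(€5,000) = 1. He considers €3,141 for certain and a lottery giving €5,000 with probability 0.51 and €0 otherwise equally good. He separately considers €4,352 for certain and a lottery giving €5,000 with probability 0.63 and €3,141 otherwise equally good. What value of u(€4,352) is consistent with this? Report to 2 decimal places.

First, u(€3,141) = 0.51·u(€5,000) + 0.49·u(€0) = 0.51.
Then u(€4,352) = 0.63·u(€5,000) + 0.37·u(€3,141) = 0.63·1.00 + 0.37·0.51 = 0.8187.

0.82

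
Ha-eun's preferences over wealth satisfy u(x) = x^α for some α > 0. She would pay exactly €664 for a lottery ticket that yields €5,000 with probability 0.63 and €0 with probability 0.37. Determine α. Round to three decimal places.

Since u(0) = 0, the lottery's EU is 0.63·5000^α.
Setting u(664) equal to that: 664^α = 0.63·5000^α ⇒ (664/5000)^α = 0.63.
Take logs: α = ln 0.63 / ln(664/5000) ≈ 0.22885.

α ≈ 0.229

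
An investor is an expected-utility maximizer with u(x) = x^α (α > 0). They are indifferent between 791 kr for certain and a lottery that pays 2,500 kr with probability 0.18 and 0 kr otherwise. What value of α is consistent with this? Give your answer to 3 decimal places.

α ≈ 1.490

Since u(0) = 0, the lottery's EU is 0.18·2500^α.
Setting u(791) equal to that: 791^α = 0.18·2500^α ⇒ (791/2500)^α = 0.18.
Take logs: α = ln 0.18 / ln(791/2500) ≈ 1.49016.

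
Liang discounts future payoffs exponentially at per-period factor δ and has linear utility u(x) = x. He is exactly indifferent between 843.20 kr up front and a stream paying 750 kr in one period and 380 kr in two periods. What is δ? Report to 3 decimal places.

Equating present values: 843.20 = 750δ + 380δ².
Rearranged: 380δ² + 750δ − 843.20 = 0.
The positive root is δ = [−750 + √(750² + 4·380·843.20)] / (2·380) = (−750 + 1358.000)/760 ≈ 0.800.

δ ≈ 0.800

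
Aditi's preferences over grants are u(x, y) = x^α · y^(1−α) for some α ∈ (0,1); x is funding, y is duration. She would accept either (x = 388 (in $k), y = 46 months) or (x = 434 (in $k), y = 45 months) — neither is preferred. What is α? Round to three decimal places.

α ≈ 0.164

Set the two utilities equal: 388^α·46^(1−α) = 434^α·45^(1−α).
Taking logs: α·ln 388 + (1−α)·ln 46 = α·ln 434 + (1−α)·ln 45, i.e. α·-0.112039 = (1−α)·-0.021979.
Thus α·(-0.134018) = -0.021979, so α = -0.021979/-0.134018 ≈ 0.164.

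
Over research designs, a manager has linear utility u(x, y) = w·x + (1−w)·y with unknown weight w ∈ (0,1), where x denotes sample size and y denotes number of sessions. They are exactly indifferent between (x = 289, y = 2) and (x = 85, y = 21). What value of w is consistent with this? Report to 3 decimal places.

w = 0.085

Indifference: w·289 + (1−w)·2 = w·85 + (1−w)·21.
w·(289−85) = (1−w)·(21−2), i.e. w·204 = (1−w)·19.
The marginal rate of substitution is 19/204, so w = 19/(204+19) = 0.085.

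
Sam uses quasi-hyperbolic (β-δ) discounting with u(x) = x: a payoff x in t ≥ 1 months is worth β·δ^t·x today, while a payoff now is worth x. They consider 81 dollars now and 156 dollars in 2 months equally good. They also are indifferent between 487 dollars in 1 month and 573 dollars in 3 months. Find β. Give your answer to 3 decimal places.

Both payoffs in the second observation are in the future, so β drops out: δ^1·487 = δ^3·573 ⇒ δ^2 = 487/573 = 0.84991, so δ = 0.92191.
Now use the now-vs-future pair: 81 = β·δ^2·156 gives β = 81/(0.84991·156) ≈ 0.611.

β ≈ 0.611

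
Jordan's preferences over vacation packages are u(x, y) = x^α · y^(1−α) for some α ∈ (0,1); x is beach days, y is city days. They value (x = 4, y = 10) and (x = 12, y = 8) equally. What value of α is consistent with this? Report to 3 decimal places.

α ≈ 0.169

The Cobb–Douglas utilities coincide, so 4^α·10^(1−α) = 12^α·8^(1−α).
Taking logs: α·ln 4 + (1−α)·ln 10 = α·ln 12 + (1−α)·ln 8, i.e. α·-1.098612 = (1−α)·-0.223144.
So α/(1−α) = (-0.223144)/(-1.098612) = 0.203114, and α = 0.203114/1.203114 ≈ 0.169.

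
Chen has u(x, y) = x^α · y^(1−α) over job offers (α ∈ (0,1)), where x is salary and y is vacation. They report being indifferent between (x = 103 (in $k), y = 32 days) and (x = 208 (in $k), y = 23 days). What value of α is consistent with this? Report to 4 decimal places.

The Cobb–Douglas utilities coincide, so 103^α·32^(1−α) = 208^α·23^(1−α).
(103/208)^α = (23/32)^(1−α); take logs: α·ln(103/208) = (1−α)·ln(23/32), i.e. α·-0.7028091 = (1−α)·-0.3302417.
So α/(1−α) = (-0.3302417)/(-0.7028091) = 0.4698882, and α = 0.4698882/1.4698882 ≈ 0.3197.

α ≈ 0.3197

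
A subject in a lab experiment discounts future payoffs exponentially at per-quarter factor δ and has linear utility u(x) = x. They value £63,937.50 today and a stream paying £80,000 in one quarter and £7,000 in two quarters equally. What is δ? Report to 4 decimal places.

δ ≈ 0.7500

The stream is worth 80000δ + 7000δ² today, so 80000δ + 7000δ² = 63937.50.
So 7000δ² + 80000δ − 63937.50 = 0.
The positive root is δ = [−80000 + √(80000² + 4·7000·63937.50)] / (2·7000) = (−80000 + 90500.000)/14000 ≈ 0.7500.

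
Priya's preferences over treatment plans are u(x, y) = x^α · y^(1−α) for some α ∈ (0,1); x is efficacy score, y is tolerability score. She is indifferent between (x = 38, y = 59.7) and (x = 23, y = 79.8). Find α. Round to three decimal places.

Indifference: 38^α · 59.7^(1−α) = 23^α · 79.8^(1−α).
Taking logs: α·ln 38 + (1−α)·ln 59.7 = α·ln 23 + (1−α)·ln 79.8, i.e. α·0.502092 = (1−α)·0.290191.
With A = 0.502092 and B = 0.290191: α·A = (1−α)·B, so α = B/(A+B) = 0.290191/0.792283 ≈ 0.366.

α ≈ 0.366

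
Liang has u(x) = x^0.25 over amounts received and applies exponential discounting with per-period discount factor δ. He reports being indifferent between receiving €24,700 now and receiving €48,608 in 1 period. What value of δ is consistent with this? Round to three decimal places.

The payoff in 1 period is discounted by δ, so u(24700) = δ·u(48608) and δ = u(24700)/u(48608).
Since u(x) = x^0.25, δ = (24700/48608)^0.25 = 0.50815^0.25 = 0.84430.

δ ≈ 0.844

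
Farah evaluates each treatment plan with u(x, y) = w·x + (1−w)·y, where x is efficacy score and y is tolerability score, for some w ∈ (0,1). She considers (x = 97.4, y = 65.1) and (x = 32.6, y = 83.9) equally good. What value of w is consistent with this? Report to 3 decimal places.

w = 0.225

u(97.4,65.1) = u(32.6,83.9) means w·97.4 + (1−w)·65.1 = w·32.6 + (1−w)·83.9.
Collecting terms: w·64.8 = (1−w)·18.8.
Hence w = 18.8/(64.8+18.8) = 18.8/83.6 = 0.225.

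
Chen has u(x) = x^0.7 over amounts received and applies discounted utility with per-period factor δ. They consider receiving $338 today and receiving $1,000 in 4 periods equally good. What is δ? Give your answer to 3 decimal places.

Indifference means u(338) = δ^4 · u(1000), so δ^4 = u(338)/u(1000).
Since u(x) = x^0.7, δ^4 = (338/1000)^0.7 = 0.33800^0.7 = 0.46800.
Taking the 4th root: δ = 0.46800^(1/4) ≈ 0.827.

δ ≈ 0.827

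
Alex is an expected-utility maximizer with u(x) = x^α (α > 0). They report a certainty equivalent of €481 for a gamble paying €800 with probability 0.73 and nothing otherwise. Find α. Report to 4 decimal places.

α ≈ 0.6186

Since u(0) = 0, the lottery's EU is 0.73·800^α.
Setting u(481) equal to that: 481^α = 0.73·800^α ⇒ (481/800)^α = 0.73.
α = ln(0.73) / ln(481/800) = -0.3147107/-0.5087445 ≈ 0.6186.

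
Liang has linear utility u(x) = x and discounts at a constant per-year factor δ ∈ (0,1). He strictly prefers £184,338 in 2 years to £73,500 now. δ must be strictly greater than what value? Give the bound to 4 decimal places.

Under u(x) = x this choice says 73500 < δ^2·184338.
Dividing by 184338: δ^2 > 0.39872. Both sides are positive, so the square root keeps the direction.
δ > (73500/184338)^(1/2) ≈ 0.6314.

δ > 0.6314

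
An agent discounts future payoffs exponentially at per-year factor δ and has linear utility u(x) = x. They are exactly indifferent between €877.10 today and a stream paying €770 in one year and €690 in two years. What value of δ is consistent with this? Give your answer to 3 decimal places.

δ ≈ 0.700

Equating present values: 877.10 = 770δ + 690δ².
So 690δ² + 770δ − 877.10 = 0.
By the quadratic formula (taking the positive root), δ = (−770 + √3013696.00) / 1380 ≈ 0.700.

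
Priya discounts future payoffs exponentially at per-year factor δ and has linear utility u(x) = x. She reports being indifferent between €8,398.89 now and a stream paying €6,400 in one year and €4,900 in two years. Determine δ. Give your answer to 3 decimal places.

δ ≈ 0.810

Present value of the stream is 6400·δ + 4900·δ². Indifference gives 6400δ + 4900δ² = 8398.89.
Rearranged: 4900δ² + 6400δ − 8398.89 = 0.
By the quadratic formula (taking the positive root), δ = (−6400 + √205578244.00) / 9800 ≈ 0.810.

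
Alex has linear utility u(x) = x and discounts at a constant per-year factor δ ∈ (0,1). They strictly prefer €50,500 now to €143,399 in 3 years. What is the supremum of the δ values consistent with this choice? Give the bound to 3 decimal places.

δ < 0.706

Comparing present values: 50500 > δ^3·143399.
Dividing by 143399: δ^3 < 0.35216. Both sides are positive, so the cube root keeps the direction.
δ < (50500/143399)^(1/3) ≈ 0.706.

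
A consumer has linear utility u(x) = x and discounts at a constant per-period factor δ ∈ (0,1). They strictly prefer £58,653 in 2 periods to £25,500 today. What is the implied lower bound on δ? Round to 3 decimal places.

δ > 0.659

The preference means 25500 < δ^2·58653.
Dividing by 58653: δ^2 > 0.43476. Both sides are positive, so the square root keeps the direction.
δ > 0.43476^(1/2) = 0.659.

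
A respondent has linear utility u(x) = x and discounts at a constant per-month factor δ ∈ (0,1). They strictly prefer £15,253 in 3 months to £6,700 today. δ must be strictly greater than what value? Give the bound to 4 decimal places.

δ > 0.7602

Under u(x) = x this choice says 6700 < δ^3·15253.
So δ^3 > 6700/15253 = 0.43926; taking the cube root of both positive sides preserves the inequality.
δ > 0.43926^(1/3) = 0.7602.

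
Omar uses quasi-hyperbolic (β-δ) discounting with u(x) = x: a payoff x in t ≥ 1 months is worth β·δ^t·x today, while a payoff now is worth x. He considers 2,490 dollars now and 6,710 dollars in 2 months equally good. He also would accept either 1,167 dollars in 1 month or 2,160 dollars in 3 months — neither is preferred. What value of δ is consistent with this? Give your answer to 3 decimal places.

From the later pair, β·δ^1·1167 = β·δ^3·2160; dividing through, δ^2 = 1167/2160 = 0.54028, so δ = 0.73504.

δ ≈ 0.735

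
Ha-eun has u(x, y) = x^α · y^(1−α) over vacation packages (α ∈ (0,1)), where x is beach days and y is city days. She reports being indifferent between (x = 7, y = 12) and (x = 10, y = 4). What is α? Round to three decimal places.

α ≈ 0.755

Indifference: 7^α · 12^(1−α) = 10^α · 4^(1−α).
Rearrange to (7/10)^α = (4/12)^(1−α) and take logs: α·-0.356675 = (1−α)·-1.098612.
Thus α·(-1.455287) = -1.098612, so α = -1.098612/-1.455287 ≈ 0.755.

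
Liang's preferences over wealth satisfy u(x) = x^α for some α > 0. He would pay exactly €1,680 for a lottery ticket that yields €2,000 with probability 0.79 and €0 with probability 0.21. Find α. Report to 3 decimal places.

α ≈ 1.352

EU(lottery) = 0.79·2000^α + 0.21·0 = 0.79·2000^α.
Setting u(1680) equal to that: 1680^α = 0.79·2000^α ⇒ (1680/2000)^α = 0.79.
α = ln(0.79) / ln(1680/2000) = -0.235722/-0.174353 ≈ 1.352.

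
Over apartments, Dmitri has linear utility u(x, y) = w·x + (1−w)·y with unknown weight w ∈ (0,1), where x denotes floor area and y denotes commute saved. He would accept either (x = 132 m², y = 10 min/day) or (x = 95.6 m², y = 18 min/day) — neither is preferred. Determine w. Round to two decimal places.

u(132,10) = u(95.6,18) means w·132 + (1−w)·10 = w·95.6 + (1−w)·18.
w·(132−95.6) = (1−w)·(18−10), i.e. w·36.4 = (1−w)·8.
So w/(1−w) = 8/36.4 = 0.2198, giving w = 8/(36.4+8) = 0.18.

w = 0.18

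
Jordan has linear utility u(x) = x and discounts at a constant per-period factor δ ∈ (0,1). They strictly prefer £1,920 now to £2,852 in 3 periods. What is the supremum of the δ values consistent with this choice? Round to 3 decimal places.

δ < 0.876

Comparing present values: 1920 > δ^3·2852.
Hence δ^3 < 1920/2852 = 0.67321, and x ↦ x^(1/3) is increasing on (0,∞).
δ < 0.67321^(1/3) = 0.876.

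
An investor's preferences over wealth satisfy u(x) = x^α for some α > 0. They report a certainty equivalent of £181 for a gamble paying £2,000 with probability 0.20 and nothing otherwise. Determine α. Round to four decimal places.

α ≈ 0.6699

Since u(0) = 0, the lottery's EU is 0.20·2000^α.
Indifference: 181^α = 0.20·2000^α, so (181/2000)^α = 0.20.
Take logs: α = ln 0.20 / ln(181/2000) ≈ 0.669928.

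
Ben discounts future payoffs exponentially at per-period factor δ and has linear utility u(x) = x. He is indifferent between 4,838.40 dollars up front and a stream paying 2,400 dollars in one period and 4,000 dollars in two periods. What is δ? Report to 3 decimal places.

Equating present values: 4838.40 = 2400δ + 4000δ².
Rearranged: 4000δ² + 2400δ − 4838.40 = 0.
The positive root is δ = [−2400 + √(2400² + 4·4000·4838.40)] / (2·4000) = (−2400 + 9120.000)/8000 ≈ 0.840.

δ ≈ 0.840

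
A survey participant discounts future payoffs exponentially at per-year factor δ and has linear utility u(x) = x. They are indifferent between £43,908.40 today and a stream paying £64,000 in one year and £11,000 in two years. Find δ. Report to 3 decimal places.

δ ≈ 0.620

Equating present values: 43908.40 = 64000δ + 11000δ².
So 11000δ² + 64000δ − 43908.40 = 0.
δ = (−64000 + √(64000² + 4·11000·43908.40)) / (2·11000) = (−64000 + √6027969600.00) / 22000 ≈ 0.620.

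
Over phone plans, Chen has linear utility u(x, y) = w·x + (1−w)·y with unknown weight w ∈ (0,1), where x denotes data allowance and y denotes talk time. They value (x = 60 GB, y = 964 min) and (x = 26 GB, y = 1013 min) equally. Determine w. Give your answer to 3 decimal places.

Equating utilities: w·60 + (1−w)·964 = w·26 + (1−w)·1013.
Collecting terms: w·34 = (1−w)·49.
The marginal rate of substitution is 49/34, so w = 49/(34+49) = 0.590.

w = 0.590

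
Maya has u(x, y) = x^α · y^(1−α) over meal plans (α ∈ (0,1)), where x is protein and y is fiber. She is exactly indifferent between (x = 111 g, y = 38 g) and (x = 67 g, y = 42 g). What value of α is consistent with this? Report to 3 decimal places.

α ≈ 0.165

The Cobb–Douglas utilities coincide, so 111^α·38^(1−α) = 67^α·42^(1−α).
Taking logs: α·ln 111 + (1−α)·ln 38 = α·ln 67 + (1−α)·ln 42, i.e. α·0.504838 = (1−α)·0.100083.
Thus α·(0.604921) = 0.100083, so α = 0.100083/0.604921 ≈ 0.165.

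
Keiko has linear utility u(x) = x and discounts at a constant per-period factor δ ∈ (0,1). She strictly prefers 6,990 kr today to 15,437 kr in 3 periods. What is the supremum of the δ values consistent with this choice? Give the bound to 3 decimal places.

δ < 0.768

Comparing present values: 6990 > δ^3·15437.
Hence δ^3 < 6990/15437 = 0.45281, and x ↦ x^(1/3) is increasing on (0,∞).
δ < 0.45281^(1/3) = 0.768.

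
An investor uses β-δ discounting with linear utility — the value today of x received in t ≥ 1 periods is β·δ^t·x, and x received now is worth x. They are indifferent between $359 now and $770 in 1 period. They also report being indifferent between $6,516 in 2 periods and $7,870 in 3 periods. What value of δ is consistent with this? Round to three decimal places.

From the later pair, β·δ^2·6516 = β·δ^3·7870; dividing through, δ = 6516/7870 = 0.82795.

δ ≈ 0.828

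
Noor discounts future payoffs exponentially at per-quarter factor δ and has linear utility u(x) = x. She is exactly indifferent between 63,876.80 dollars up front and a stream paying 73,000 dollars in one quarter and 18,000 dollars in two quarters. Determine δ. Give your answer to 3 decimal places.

δ ≈ 0.740

Equating present values: 63876.80 = 73000δ + 18000δ².
Rearranged: 18000δ² + 73000δ − 63876.80 = 0.
By the quadratic formula (taking the positive root), δ = (−73000 + √9928129600.00) / 36000 ≈ 0.740.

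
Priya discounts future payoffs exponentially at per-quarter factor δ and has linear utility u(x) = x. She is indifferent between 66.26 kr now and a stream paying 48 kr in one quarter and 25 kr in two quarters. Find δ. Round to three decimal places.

δ ≈ 0.930

Equating present values: 66.26 = 48δ + 25δ².
Rearranged: 25δ² + 48δ − 66.26 = 0.
δ = (−48 + √(48² + 4·25·66.26)) / (2·25) = (−48 + √8930.00) / 50 ≈ 0.930.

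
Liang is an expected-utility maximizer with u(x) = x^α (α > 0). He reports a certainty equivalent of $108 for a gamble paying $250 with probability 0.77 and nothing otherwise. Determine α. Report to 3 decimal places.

EU(lottery) = 0.77·250^α + 0.23·0 = 0.77·250^α.
Equating: 108^α = 0.77·250^α, i.e. 0.4320^α = 0.77.
α = ln(0.77) / ln(108/250) = -0.261365/-0.839330 ≈ 0.311.

α ≈ 0.311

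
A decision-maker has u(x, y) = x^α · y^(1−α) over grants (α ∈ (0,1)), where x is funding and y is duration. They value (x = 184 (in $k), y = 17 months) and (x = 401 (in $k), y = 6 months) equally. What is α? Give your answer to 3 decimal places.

Indifference: 184^α · 17^(1−α) = 401^α · 6^(1−α).
Taking logs: α·ln 184 + (1−α)·ln 17 = α·ln 401 + (1−α)·ln 6, i.e. α·-0.779026 = (1−α)·-1.041454.
With A = -0.779026 and B = -1.041454: α·A = (1−α)·B, so α = B/(A+B) = -1.041454/-1.820480 ≈ 0.572.

α ≈ 0.572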